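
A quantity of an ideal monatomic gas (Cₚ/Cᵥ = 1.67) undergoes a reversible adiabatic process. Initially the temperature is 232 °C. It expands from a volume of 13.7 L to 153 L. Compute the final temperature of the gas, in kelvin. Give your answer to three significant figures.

T₂ ≈ 100 K

Adiabatic: T₁V₁^(γ−1) = T₂V₂^(γ−1) ⇒ T₂ = T₁ (V₁/V₂)^(γ−1).
T₁ = 232 °C = 505.1 K.
T₂ = 505.1 × (13.7/153)^(0.67) = 100.3 K.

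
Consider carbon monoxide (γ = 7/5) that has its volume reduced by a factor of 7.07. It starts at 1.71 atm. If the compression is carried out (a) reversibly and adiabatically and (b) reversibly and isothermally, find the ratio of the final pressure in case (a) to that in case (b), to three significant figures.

Isothermal: P_b = P₁(V₁/V₂) = 1.71×7.07.
Adiabatic: P_a = P₁(V₁/V₂)^γ = 1.71×7.07^(7/5).
P_a/P_b = (V₁/V₂)^(γ−1) = 7.07^(2/5) = 2.187.

P_adiabatic / P_isothermal ≈ 2.19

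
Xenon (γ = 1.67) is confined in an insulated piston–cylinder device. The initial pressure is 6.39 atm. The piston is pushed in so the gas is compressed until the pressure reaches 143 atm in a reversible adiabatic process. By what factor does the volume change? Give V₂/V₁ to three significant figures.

V₂/V₁ ≈ 0.155

From PV^γ = const, V₂/V₁ = (P₁/P₂)^(1/γ).
V₂/V₁ = (6.39/143)^(0.599) = 0.1555.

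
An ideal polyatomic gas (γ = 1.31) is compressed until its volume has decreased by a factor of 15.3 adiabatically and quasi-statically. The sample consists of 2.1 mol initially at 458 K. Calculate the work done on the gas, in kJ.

W ≈ 34.3 kJ

Adiabatic: T₁V₁^(γ−1) = T₂V₂^(γ−1) ⇒ T₂ = T₁ (V₁/V₂)^(γ−1).
T₂ = 458 × 15.3^(0.31) = 1067 K.
Q = 0, so ΔU = W_on_gas = nCᵥΔT with Cᵥ = R/(γ−1) = 26.82 J/(mol·K).
ΔU = 2.1 × 26.82 × (1067 − 458) = 34290 J.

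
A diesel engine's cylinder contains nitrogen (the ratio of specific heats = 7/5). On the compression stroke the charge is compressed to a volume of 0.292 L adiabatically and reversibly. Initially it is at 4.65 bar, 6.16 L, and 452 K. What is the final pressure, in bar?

Adiabatic: P₁V₁^γ = P₂V₂^γ ⇒ P₂ = P₁ (V₁/V₂)^γ.
P₂ = 4.65 × (6.16/0.292)^(7/5) = 332.1 bar.

P₂ ≈ 332 bar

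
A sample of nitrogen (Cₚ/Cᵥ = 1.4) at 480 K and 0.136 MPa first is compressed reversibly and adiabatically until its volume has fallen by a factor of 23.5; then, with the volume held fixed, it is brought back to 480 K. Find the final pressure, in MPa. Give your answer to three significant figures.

Adiabatic step (PV^γ = const): P₂ = 0.136×23.5^(1.4) = 11.3 MPa; T₂ = 480×23.5^(0.4) = 1697 K.
Isochoric: P₃ = P₂(T₃/T₂) = 11.3 × (480/1697) = 3.196 MPa.

P₃ ≈ 3.20 MPa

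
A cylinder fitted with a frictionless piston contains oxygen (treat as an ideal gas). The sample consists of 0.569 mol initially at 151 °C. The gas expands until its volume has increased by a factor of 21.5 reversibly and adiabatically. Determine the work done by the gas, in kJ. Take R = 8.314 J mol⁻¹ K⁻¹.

W ≈ 3.55 kJ

Adiabatic: T₁V₁^(γ−1) = T₂V₂^(γ−1) ⇒ T₂ = T₁ (V₁/V₂)^(γ−1).
γ = 7/5 for a diatomic ideal gas, so γ−1 = 2/5.
T₁ = 151 °C = 424.1 K.
T₂ = 424.1 × (1/21.5)^(2/5) = 124.3 K.
Q = 0, so ΔU = W_on_gas = nCᵥΔT with Cᵥ = R/(γ−1) = 20.79 J/(mol·K).
ΔU = 0.569 × 20.79 × (124.3 − 424.1) = -3546 J.
Work done by the gas = −ΔU = 3546 J.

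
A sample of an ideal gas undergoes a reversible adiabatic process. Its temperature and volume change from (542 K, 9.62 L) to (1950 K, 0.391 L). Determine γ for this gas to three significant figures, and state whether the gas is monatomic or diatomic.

γ ≈ 1.40; diatomic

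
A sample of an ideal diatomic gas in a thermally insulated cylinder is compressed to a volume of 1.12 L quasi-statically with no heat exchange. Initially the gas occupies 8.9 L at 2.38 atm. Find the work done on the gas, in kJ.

γ = 7/5 for a diatomic ideal gas.
P₂ = P₁(V₁/V₂)^γ = 2.38×(8.9/1.12)^(7/5) = 43.33 atm.
For a reversible adiabat, W_by_gas = (P₁V₁ − P₂V₂)/(γ−1).
W_by = (241200×0.0089 − 4.391×10^6×0.00112) / (2/5) = -6928 J.
W_on_gas = −W_by = 6928 J.

W ≈ 6.93 kJ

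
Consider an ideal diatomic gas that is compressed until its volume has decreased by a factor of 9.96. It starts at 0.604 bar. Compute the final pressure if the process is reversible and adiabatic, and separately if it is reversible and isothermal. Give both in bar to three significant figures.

For a diatomic ideal gas γ = 7/5.
Isothermal: P₂ = P₁(V₁/V₂) = 0.604×9.96 = 6.016 bar.
Adiabatic: P₂ = P₁(V₁/V₂)^γ = 0.604×9.96^(7/5) = 15.09 bar.

adiabatic: 15.1 bar; isothermal: 6.02 bar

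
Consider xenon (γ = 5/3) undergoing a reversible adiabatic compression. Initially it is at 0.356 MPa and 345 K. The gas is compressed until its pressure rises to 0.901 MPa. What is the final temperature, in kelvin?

Adiabatic: T₂/T₁ = (P₂/P₁)^((γ−1)/γ).
T₂ = 345 × (0.901/0.356)^(2/5) = 500.2 K.

T₂ ≈ 500 K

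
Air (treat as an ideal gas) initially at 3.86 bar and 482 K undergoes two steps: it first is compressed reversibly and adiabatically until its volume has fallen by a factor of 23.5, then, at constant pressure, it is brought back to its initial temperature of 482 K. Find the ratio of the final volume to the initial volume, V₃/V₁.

V₃/V₁ ≈ 0.0120

For a diatomic ideal gas γ = 7/5.
Adiabatic step: V₂/V₁ = 0.04255; T₂ = T₁·23.5^(2/5) = 1704 K.
Isobaric step: V₃/V₂ = T₃/T₂ = 482/1704.
V₃/V₁ = (V₂/V₁)(V₃/V₂) = 0.04255 × (482/1704) = 0.01204.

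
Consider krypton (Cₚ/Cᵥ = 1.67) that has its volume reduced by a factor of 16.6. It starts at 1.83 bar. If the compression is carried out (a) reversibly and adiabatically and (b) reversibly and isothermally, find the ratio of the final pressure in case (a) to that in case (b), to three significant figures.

P_adiabatic / P_isothermal ≈ 6.57

Isothermal: P_b = P₁(V₁/V₂) = 1.83×16.6.
Adiabatic: P_a = P₁(V₁/V₂)^γ = 1.83×16.6^(1.67).
P_a/P_b = (V₁/V₂)^(γ−1) = 16.6^(0.67) = 6.569.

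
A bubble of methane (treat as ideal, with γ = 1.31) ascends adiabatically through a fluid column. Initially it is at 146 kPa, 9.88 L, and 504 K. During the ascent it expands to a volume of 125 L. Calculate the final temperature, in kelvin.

For a reversible adiabat TV^(γ−1) is constant, so T₂ = T₁ (V₁/V₂)^(γ−1).
T₂ = 504 × (9.88/125)^(0.31) = 229.5 K.

T₂ ≈ 229 K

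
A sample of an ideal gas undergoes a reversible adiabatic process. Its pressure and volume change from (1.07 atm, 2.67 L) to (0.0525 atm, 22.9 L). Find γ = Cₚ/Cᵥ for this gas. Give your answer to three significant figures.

γ ≈ 1.40

PV^γ = const ⇒ γ = ln(P₂/P₁) / ln(V₁/V₂).
γ = ln(0.0525/1.07) / ln(2.67/22.9) = 1.403.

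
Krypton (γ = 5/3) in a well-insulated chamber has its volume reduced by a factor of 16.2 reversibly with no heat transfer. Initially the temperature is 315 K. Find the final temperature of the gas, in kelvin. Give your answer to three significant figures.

T₂ ≈ 2020 K

Adiabatic: T₁V₁^(γ−1) = T₂V₂^(γ−1) ⇒ T₂ = T₁ (V₁/V₂)^(γ−1).
T₂ = 315 × 16.2^(2/3) = 2017 K.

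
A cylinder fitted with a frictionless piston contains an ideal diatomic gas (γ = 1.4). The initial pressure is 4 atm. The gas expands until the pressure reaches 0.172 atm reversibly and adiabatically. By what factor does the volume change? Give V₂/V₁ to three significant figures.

V₂/V₁ ≈ 9.46

From PV^γ = const, V₂/V₁ = (P₁/P₂)^(1/γ).
V₂/V₁ = (4/0.172)^(0.714) = 9.464.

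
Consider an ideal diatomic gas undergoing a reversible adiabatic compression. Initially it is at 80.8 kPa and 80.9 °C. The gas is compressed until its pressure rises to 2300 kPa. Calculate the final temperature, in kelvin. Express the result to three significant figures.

T₂ ≈ 922 K

Along an adiabat T P^((1−γ)/γ) is constant, so T₂ = T₁ (P₂/P₁)^((γ−1)/γ).
For a diatomic ideal gas γ = 7/5, so (γ−1)/γ = 2/7.
T₁ = 80.9 °C = 354 K.
T₂ = 354 × (2300/80.8)^(2/7) = 921.7 K.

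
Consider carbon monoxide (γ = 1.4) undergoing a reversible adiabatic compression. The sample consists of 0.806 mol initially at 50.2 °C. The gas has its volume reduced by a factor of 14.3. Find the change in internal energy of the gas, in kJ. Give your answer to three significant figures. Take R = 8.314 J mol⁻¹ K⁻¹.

For a reversible adiabat TV^(γ−1) is constant, so T₂ = T₁ (V₁/V₂)^(γ−1).
T₁ = 50.2 °C = 323.3 K.
T₂ = 323.3 × 14.3^(0.4) = 937.1 K.
Q = 0, so ΔU = W_on_gas = nCᵥΔT with Cᵥ = R/(γ−1) = 20.79 J/(mol·K).
ΔU = 0.806 × 20.79 × (937.1 − 323.3) = 10280 J.

ΔU ≈ 10.3 kJ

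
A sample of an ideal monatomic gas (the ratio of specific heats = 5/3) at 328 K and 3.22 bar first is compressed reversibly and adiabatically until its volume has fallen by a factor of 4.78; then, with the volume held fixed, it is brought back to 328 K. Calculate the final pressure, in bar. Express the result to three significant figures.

P₃ ≈ 15.4 bar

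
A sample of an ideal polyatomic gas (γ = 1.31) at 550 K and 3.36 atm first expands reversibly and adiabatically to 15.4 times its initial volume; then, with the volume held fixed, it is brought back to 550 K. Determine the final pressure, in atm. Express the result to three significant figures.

P₃ ≈ 0.218 atm

Adiabatic step (PV^γ = const): P₂ = 3.36×(1/15.4)^(1.31) = 0.09347 atm; T₂ = 550×(1/15.4)^(0.31) = 235.6 K.
Isochoric: P₃ = P₂(T₃/T₂) = 0.09347 × (550/235.6) = 0.2182 atm.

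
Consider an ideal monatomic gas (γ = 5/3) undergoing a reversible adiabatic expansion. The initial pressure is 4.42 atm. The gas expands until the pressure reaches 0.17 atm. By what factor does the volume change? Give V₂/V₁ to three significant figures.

From PV^γ = const, V₂/V₁ = (P₁/P₂)^(1/γ).
V₂/V₁ = (4.42/0.17)^(3/5) = 7.063.

V₂/V₁ ≈ 7.06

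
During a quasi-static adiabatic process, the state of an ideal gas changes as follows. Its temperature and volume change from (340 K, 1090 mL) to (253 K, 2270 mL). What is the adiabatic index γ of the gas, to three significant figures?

γ ≈ 1.40

TV^(γ−1) = const ⇒ γ − 1 = ln(T₂/T₁) / ln(V₁/V₂).
γ = 1 + ln(253/340) / ln(1090/2270) = 1.403.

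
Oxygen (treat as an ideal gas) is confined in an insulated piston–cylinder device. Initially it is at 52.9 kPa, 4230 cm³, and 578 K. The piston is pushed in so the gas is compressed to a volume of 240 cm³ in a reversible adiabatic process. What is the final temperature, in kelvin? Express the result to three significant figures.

T₂ ≈ 1820 K

For a reversible adiabat TV^(γ−1) is constant, so T₂ = T₁ (V₁/V₂)^(γ−1).
γ = 7/5 for a diatomic ideal gas.
T₂ = 578 × (4230/240)^(2/5) = 1821 K.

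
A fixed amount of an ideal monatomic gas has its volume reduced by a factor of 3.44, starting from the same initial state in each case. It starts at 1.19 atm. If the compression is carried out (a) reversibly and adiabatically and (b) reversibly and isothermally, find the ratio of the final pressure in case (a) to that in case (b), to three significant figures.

P_adiabatic / P_isothermal ≈ 2.28

For a monatomic ideal gas γ = 5/3.
Isothermal: P_b = P₁(V₁/V₂) = 1.19×3.44.
Adiabatic: P_a = P₁(V₁/V₂)^γ = 1.19×3.44^(5/3).
P_a/P_b = (V₁/V₂)^(γ−1) = 3.44^(2/3) = 2.279.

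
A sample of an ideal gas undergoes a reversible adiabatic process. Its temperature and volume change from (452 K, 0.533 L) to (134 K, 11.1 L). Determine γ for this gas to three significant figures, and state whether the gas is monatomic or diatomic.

γ ≈ 1.40; diatomic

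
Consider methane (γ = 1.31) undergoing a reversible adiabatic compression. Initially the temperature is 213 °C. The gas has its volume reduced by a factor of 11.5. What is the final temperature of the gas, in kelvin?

T₂ ≈ 1040 K

Adiabatic: T₁V₁^(γ−1) = T₂V₂^(γ−1) ⇒ T₂ = T₁ (V₁/V₂)^(γ−1).
T₁ = 213 °C = 486.1 K.
T₂ = 486.1 × 11.5^(0.31) = 1037 K.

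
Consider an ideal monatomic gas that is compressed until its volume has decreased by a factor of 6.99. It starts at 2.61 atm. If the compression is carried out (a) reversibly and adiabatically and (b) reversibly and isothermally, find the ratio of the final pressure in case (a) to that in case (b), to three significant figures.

P_adiabatic / P_isothermal ≈ 3.66

For a monatomic ideal gas γ = 5/3.
Isothermal: P_b = P₁(V₁/V₂) = 2.61×6.99.
Adiabatic: P_a = P₁(V₁/V₂)^γ = 2.61×6.99^(5/3).
P_a/P_b = (V₁/V₂)^(γ−1) = 6.99^(2/3) = 3.656.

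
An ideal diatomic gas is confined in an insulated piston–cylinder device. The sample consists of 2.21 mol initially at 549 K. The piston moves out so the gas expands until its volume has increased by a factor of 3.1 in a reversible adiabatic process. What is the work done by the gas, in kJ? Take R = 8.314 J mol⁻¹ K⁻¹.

Adiabatic: T₁V₁^(γ−1) = T₂V₂^(γ−1) ⇒ T₂ = T₁ (V₁/V₂)^(γ−1).
γ = 7/5 for a diatomic ideal gas, so γ−1 = 2/5.
T₂ = 549 × (1/3.1)^(2/5) = 349.2 K.
Q = 0, so ΔU = W_on_gas = nCᵥΔT with Cᵥ = R/(γ−1) = 20.79 J/(mol·K).
ΔU = 2.21 × 20.79 × (349.2 − 549) = -9180 J.
Work done by the gas = −ΔU = 9180 J.

W ≈ 9.18 kJ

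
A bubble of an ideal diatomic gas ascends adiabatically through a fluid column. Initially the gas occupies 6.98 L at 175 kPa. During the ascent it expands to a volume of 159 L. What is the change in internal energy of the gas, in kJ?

ΔU ≈ -2.18 kJ

γ = 7/5 for a diatomic ideal gas.
P₂ = P₁(V₁/V₂)^γ = 175×(6.98/159)^(7/5) = 2.2 kPa.
For a reversible adiabat, W_by_gas = (P₁V₁ − P₂V₂)/(γ−1).
W_by = (175000×0.00698 − 2200×0.159) / (2/5) = 2179 J.
Q = 0 ⇒ ΔU = −W_by = -2179 J.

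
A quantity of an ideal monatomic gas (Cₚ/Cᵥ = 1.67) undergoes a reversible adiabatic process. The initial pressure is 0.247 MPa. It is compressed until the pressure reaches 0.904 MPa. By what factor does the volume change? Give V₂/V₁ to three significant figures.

V₂/V₁ ≈ 0.460

From PV^γ = const, V₂/V₁ = (P₁/P₂)^(1/γ).
V₂/V₁ = (0.247/0.904)^(0.599) = 0.4598.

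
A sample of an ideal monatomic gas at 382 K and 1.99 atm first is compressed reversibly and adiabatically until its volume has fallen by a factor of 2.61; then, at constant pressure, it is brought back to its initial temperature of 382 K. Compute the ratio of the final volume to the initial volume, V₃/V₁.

For a monatomic ideal gas γ = 5/3.
Adiabatic step: V₂/V₁ = 0.3831; T₂ = T₁·2.61^(2/3) = 724.1 K.
Isobaric step: V₃/V₂ = T₃/T₂ = 382/724.1.
V₃/V₁ = (V₂/V₁)(V₃/V₂) = 0.3831 × (382/724.1) = 0.2021.

V₃/V₁ ≈ 0.202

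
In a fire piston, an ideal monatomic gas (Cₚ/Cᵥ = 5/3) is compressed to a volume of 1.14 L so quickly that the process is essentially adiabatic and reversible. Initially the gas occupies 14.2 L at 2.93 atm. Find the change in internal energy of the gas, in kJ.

ΔU ≈ 27.7 kJ

P₂ = P₁(V₁/V₂)^γ = 2.93×(14.2/1.14)^(5/3) = 196.1 atm.
For a reversible adiabat, W_by_gas = (P₁V₁ − P₂V₂)/(γ−1).
W_by = (296900×0.0142 − 1.987×10^7×0.00114) / (2/3) = -27660 J.
Q = 0 ⇒ ΔU = −W_by = 27660 J.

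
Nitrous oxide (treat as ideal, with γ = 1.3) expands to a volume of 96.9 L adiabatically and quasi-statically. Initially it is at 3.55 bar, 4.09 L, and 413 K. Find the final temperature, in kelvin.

T₂ ≈ 160 K

Adiabatic: T₁V₁^(γ−1) = T₂V₂^(γ−1) ⇒ T₂ = T₁ (V₁/V₂)^(γ−1).
T₂ = 413 × (4.09/96.9)^(0.3) = 159.8 K.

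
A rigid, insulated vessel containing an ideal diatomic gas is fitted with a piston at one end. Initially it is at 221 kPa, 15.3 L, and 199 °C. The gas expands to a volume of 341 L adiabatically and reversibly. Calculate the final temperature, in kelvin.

T₂ ≈ 136 K

For a reversible adiabat TV^(γ−1) is constant, so T₂ = T₁ (V₁/V₂)^(γ−1).
γ = 7/5 for a diatomic ideal gas.
T₁ = 199 °C = 472.1 K.
T₂ = 472.1 × (15.3/341)^(2/5) = 136.4 K.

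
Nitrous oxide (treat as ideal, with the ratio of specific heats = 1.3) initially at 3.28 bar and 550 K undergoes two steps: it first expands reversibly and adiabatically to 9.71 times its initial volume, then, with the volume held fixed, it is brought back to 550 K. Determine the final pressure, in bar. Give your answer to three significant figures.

P₃ ≈ 0.338 bar

Adiabatic step (PV^γ = const): P₂ = 3.28×(1/9.71)^(1.3) = 0.1708 bar; T₂ = 550×(1/9.71)^(0.3) = 278.1 K.
Isochoric: P₃ = P₂(T₃/T₂) = 0.1708 × (550/278.1) = 0.3378 bar.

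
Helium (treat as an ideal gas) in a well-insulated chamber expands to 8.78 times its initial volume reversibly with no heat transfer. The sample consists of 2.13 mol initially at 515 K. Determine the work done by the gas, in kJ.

W ≈ 10.5 kJ

Adiabatic: T₁V₁^(γ−1) = T₂V₂^(γ−1) ⇒ T₂ = T₁ (V₁/V₂)^(γ−1).
γ = 5/3 for a monatomic ideal gas, so γ−1 = 2/3.
T₂ = 515 × (1/8.78)^(2/3) = 121 K.
Q = 0, so ΔU = W_on_gas = nCᵥΔT with Cᵥ = R/(γ−1) = 12.47 J/(mol·K).
ΔU = 2.13 × 12.47 × (121 − 515) = -10470 J.
Work done by the gas = −ΔU = 10470 J.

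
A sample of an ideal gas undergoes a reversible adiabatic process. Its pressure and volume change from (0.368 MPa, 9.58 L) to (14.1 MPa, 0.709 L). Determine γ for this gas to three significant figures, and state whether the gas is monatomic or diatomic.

PV^γ = const ⇒ γ = ln(P₂/P₁) / ln(V₁/V₂).
γ = ln(14.1/0.368) / ln(9.58/0.709) = 1.4.
γ ≈ 1.40 is close to 7/5, so the gas is diatomic.

γ ≈ 1.40; diatomic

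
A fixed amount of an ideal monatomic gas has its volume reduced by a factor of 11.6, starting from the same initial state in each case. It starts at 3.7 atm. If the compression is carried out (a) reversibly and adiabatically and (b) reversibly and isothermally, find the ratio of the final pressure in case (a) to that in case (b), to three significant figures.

P_adiabatic / P_isothermal ≈ 5.12

For a monatomic ideal gas γ = 5/3.
Isothermal: P_b = P₁(V₁/V₂) = 3.7×11.6.
Adiabatic: P_a = P₁(V₁/V₂)^γ = 3.7×11.6^(5/3).
P_a/P_b = (V₁/V₂)^(γ−1) = 11.6^(2/3) = 5.124.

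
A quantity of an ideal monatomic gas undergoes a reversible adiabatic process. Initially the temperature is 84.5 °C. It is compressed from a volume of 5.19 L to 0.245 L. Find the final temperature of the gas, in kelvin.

For a reversible adiabat TV^(γ−1) is constant, so T₂ = T₁ (V₁/V₂)^(γ−1).
For a monatomic ideal gas γ = 5/3, so γ−1 = 2/3.
T₁ = 84.5 °C = 357.6 K.
T₂ = 357.6 × (5.19/0.245)^(2/3) = 2738 K.

T₂ ≈ 2740 K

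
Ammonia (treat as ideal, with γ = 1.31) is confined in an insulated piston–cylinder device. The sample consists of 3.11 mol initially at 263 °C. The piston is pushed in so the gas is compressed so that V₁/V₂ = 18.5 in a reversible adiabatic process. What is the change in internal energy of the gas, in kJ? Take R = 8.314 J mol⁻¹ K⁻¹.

For a reversible adiabat TV^(γ−1) is constant, so T₂ = T₁ (V₁/V₂)^(γ−1).
T₁ = 263 °C = 536.1 K.
T₂ = 536.1 × 18.5^(0.31) = 1325 K.
Q = 0, so ΔU = W_on_gas = nCᵥΔT with Cᵥ = R/(γ−1) = 26.82 J/(mol·K).
ΔU = 3.11 × 26.82 × (1325 − 536.1) = 65770 J.

ΔU ≈ 65.8 kJ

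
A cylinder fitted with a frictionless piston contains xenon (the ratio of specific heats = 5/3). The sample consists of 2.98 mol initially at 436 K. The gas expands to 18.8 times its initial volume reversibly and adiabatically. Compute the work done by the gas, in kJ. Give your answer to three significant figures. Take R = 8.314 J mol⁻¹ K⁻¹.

W ≈ 13.9 kJ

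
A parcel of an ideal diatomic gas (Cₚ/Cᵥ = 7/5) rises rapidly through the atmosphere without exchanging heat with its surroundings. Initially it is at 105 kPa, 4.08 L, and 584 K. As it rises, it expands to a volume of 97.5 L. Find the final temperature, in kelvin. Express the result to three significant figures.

T₂ ≈ 164 K

For a reversible adiabat TV^(γ−1) is constant, so T₂ = T₁ (V₁/V₂)^(γ−1).
T₂ = 584 × (4.08/97.5)^(2/5) = 164.1 K.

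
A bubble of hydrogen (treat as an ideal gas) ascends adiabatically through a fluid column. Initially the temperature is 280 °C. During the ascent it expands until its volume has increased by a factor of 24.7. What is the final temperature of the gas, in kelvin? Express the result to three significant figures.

T₂ ≈ 153 K

Adiabatic: T₁V₁^(γ−1) = T₂V₂^(γ−1) ⇒ T₂ = T₁ (V₁/V₂)^(γ−1).
For a diatomic ideal gas γ = 7/5, so γ−1 = 2/5.
T₁ = 280 °C = 553.1 K.
T₂ = 553.1 × (1/24.7)^(2/5) = 153.4 K.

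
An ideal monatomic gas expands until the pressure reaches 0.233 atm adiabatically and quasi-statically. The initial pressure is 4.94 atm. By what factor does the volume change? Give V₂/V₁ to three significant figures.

V₂/V₁ ≈ 6.25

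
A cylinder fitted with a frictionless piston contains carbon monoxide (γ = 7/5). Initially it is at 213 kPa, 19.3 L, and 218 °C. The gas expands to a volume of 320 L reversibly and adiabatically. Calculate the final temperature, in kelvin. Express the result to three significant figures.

T₂ ≈ 160 K

For a reversible adiabat TV^(γ−1) is constant, so T₂ = T₁ (V₁/V₂)^(γ−1).
T₁ = 218 °C = 491.1 K.
T₂ = 491.1 × (19.3/320)^(2/5) = 159.7 K.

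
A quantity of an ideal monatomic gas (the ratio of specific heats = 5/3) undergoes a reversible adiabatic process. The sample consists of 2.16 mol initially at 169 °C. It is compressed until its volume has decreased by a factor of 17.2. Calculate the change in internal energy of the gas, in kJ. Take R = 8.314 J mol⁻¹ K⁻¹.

For a reversible adiabat TV^(γ−1) is constant, so T₂ = T₁ (V₁/V₂)^(γ−1).
T₁ = 169 °C = 442.1 K.
T₂ = 442.1 × 17.2^(2/3) = 2946 K.
Q = 0, so ΔU = W_on_gas = nCᵥΔT with Cᵥ = R/(γ−1) = 12.47 J/(mol·K).
ΔU = 2.16 × 12.47 × (2946 − 442.1) = 67450 J.

ΔU ≈ 67.5 kJ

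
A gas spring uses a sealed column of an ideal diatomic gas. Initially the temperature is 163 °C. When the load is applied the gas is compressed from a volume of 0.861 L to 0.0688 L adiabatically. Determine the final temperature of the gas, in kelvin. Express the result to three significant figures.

Adiabatic: T₁V₁^(γ−1) = T₂V₂^(γ−1) ⇒ T₂ = T₁ (V₁/V₂)^(γ−1).
For a diatomic ideal gas γ = 7/5, so γ−1 = 2/5.
T₁ = 163 °C = 436.1 K.
T₂ = 436.1 × (0.861/0.0688)^(2/5) = 1198 K.

T₂ ≈ 1200 K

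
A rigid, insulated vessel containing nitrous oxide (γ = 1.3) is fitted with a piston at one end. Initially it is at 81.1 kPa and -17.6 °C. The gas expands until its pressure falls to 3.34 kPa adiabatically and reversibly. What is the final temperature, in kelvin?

Along an adiabat T P^((1−γ)/γ) is constant, so T₂ = T₁ (P₂/P₁)^((γ−1)/γ).
T₁ = -17.6 °C = 255.5 K.
T₂ = 255.5 × (3.34/81.1)^(0.231) = 122.4 K.

T₂ ≈ 122 K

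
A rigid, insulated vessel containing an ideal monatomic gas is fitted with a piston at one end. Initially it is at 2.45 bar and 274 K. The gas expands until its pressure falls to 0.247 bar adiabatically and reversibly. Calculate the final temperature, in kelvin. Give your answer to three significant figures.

T₂ ≈ 109 K

Adiabatic: T₂/T₁ = (P₂/P₁)^((γ−1)/γ).
For a monatomic ideal gas γ = 5/3, so (γ−1)/γ = 2/5.
T₂ = 274 × (0.247/2.45)^(2/5) = 109.4 K.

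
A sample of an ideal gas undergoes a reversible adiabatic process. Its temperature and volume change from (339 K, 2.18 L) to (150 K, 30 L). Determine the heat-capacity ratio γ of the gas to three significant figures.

γ ≈ 1.31

TV^(γ−1) = const ⇒ γ − 1 = ln(T₂/T₁) / ln(V₁/V₂).
γ = 1 + ln(150/339) / ln(2.18/30) = 1.311.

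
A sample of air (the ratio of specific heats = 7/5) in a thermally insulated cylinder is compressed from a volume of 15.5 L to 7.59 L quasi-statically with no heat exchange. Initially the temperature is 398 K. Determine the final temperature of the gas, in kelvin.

T₂ ≈ 530 K

Adiabatic: T₁V₁^(γ−1) = T₂V₂^(γ−1) ⇒ T₂ = T₁ (V₁/V₂)^(γ−1).
T₂ = 398 × (15.5/7.59)^(2/5) = 529.6 K.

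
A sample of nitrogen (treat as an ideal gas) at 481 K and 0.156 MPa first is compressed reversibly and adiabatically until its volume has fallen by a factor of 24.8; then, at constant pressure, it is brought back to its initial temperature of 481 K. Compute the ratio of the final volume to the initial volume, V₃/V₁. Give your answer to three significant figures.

V₃/V₁ ≈ 0.0112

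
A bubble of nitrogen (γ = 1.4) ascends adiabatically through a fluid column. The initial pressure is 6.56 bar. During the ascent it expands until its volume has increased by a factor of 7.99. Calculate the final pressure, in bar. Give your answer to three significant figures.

Since PV^γ is constant along a reversible adiabat, P₂ = P₁ (V₁/V₂)^γ.
P₂ = 6.56 × (1/7.99)^(1.4) = 0.3576 bar.

P₂ ≈ 0.358 bar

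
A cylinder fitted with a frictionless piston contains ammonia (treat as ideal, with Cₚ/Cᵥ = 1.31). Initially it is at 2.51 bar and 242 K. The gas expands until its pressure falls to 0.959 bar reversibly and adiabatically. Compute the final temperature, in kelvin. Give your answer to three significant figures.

T₂ ≈ 193 K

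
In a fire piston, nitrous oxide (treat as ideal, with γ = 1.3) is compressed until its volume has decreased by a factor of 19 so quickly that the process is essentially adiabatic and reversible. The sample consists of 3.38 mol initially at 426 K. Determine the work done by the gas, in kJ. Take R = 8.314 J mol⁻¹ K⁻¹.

W ≈ -56.6 kJ

Adiabatic: T₁V₁^(γ−1) = T₂V₂^(γ−1) ⇒ T₂ = T₁ (V₁/V₂)^(γ−1).
T₂ = 426 × 19^(0.3) = 1030 K.
Q = 0, so ΔU = W_on_gas = nCᵥΔT with Cᵥ = R/(γ−1) = 27.71 J/(mol·K).
ΔU = 3.38 × 27.71 × (1030 − 426) = 56620 J.
Work done by the gas = −ΔU = -56620 J.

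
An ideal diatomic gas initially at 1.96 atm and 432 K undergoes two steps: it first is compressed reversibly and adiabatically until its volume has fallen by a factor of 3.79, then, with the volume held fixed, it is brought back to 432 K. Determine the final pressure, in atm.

P₃ ≈ 7.43 atm

For a diatomic ideal gas γ = 7/5.
Adiabatic step (PV^γ = const): P₂ = 1.96×3.79^(7/5) = 12.66 atm; T₂ = 432×3.79^(2/5) = 736.1 K.
Isochoric: P₃ = P₂(T₃/T₂) = 12.66 × (432/736.1) = 7.428 atm.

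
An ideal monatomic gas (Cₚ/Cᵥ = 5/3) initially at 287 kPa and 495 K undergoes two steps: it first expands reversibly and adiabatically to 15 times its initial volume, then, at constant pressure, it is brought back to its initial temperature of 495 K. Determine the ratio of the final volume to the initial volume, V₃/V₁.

V₃/V₁ ≈ 91.2

Adiabatic step: V₂/V₁ = 15; T₂ = T₁·(1/15)^(2/3) = 81.38 K.
Isobaric step: V₃/V₂ = T₃/T₂ = 495/81.38.
V₃/V₁ = (V₂/V₁)(V₃/V₂) = 15 × (495/81.38) = 91.23.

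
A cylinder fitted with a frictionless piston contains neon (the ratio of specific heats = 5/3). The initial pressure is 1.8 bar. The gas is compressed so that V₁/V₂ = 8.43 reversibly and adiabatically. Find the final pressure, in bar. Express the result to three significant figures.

Adiabatic: P₁V₁^γ = P₂V₂^γ ⇒ P₂ = P₁ (V₁/V₂)^γ.
P₂ = 1.8 × 8.43^(5/3) = 62.85 bar.

P₂ ≈ 62.9 bar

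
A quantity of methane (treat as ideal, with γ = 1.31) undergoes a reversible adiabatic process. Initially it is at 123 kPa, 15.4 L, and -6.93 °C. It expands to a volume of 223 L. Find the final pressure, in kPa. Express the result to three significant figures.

Since PV^γ is constant along a reversible adiabat, P₂ = P₁ (V₁/V₂)^γ.
P₂ = 123 × (15.4/223)^(1.31) = 3.709 kPa.

P₂ ≈ 3.71 kPa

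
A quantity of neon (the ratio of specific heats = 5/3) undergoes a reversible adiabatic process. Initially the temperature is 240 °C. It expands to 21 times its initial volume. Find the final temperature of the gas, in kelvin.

T₂ ≈ 67.4 K

Adiabatic: T₁V₁^(γ−1) = T₂V₂^(γ−1) ⇒ T₂ = T₁ (V₁/V₂)^(γ−1).
T₁ = 240 °C = 513.1 K.
T₂ = 513.1 × (1/21)^(2/3) = 67.42 K.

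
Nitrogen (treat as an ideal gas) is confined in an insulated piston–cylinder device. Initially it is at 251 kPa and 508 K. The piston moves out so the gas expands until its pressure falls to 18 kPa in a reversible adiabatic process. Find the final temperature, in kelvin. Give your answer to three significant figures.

T₂ ≈ 239 K

Adiabatic: T₂/T₁ = (P₂/P₁)^((γ−1)/γ).
For a diatomic ideal gas γ = 7/5, so (γ−1)/γ = 2/7.
T₂ = 508 × (18/251)^(2/7) = 239.3 K.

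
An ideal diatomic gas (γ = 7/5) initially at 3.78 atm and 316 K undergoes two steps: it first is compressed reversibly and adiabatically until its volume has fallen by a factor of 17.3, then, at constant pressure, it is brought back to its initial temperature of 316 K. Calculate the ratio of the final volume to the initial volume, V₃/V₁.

V₃/V₁ ≈ 0.0185

Adiabatic step: V₂/V₁ = 0.0578; T₂ = T₁·17.3^(2/5) = 988.3 K.
Isobaric step: V₃/V₂ = T₃/T₂ = 316/988.3.
V₃/V₁ = (V₂/V₁)(V₃/V₂) = 0.0578 × (316/988.3) = 0.01848.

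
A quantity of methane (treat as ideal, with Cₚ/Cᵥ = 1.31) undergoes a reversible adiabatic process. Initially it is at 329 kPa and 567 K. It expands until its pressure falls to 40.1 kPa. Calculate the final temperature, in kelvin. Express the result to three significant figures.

T₂ ≈ 345 K

Adiabatic: T₂/T₁ = (P₂/P₁)^((γ−1)/γ).
T₂ = 567 × (40.1/329)^(0.237) = 344.6 K.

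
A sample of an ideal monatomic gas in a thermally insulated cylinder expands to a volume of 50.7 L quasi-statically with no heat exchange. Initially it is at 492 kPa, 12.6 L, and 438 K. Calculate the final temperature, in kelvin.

For a reversible adiabat TV^(γ−1) is constant, so T₂ = T₁ (V₁/V₂)^(γ−1).
γ = 5/3 for a monatomic ideal gas.
T₂ = 438 × (12.6/50.7)^(2/3) = 173.1 K.

T₂ ≈ 173 K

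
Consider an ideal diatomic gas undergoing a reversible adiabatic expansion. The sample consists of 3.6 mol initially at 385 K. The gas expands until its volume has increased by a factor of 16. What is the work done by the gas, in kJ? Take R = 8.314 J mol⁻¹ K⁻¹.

For a reversible adiabat TV^(γ−1) is constant, so T₂ = T₁ (V₁/V₂)^(γ−1).
γ = 7/5 for a diatomic ideal gas, so γ−1 = 2/5.
T₂ = 385 × (1/16)^(2/5) = 127 K.
Q = 0, so ΔU = W_on_gas = nCᵥΔT with Cᵥ = R/(γ−1) = 20.79 J/(mol·K).
ΔU = 3.6 × 20.79 × (127 − 385) = -19300 J.
Work done by the gas = −ΔU = 19300 J.

W ≈ 19.3 kJ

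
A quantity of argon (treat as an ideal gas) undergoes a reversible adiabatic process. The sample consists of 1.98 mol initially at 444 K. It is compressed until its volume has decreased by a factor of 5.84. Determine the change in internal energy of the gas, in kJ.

ΔU ≈ 24.6 kJ

For a reversible adiabat TV^(γ−1) is constant, so T₂ = T₁ (V₁/V₂)^(γ−1).
γ = 5/3 for a monatomic ideal gas, so γ−1 = 2/3.
T₂ = 444 × 5.84^(2/3) = 1440 K.
Q = 0, so ΔU = W_on_gas = nCᵥΔT with Cᵥ = R/(γ−1) = 12.47 J/(mol·K).
ΔU = 1.98 × 12.47 × (1440 − 444) = 24590 J.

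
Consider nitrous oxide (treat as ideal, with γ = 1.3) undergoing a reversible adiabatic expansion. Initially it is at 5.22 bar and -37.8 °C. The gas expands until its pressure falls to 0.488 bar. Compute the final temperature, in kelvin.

T₂ ≈ 136 K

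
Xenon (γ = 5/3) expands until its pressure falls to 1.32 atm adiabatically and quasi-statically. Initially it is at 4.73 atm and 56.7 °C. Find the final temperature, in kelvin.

Along an adiabat T P^((1−γ)/γ) is constant, so T₂ = T₁ (P₂/P₁)^((γ−1)/γ).
T₁ = 56.7 °C = 329.8 K.
T₂ = 329.8 × (1.32/4.73)^(2/5) = 198 K.

T₂ ≈ 198 K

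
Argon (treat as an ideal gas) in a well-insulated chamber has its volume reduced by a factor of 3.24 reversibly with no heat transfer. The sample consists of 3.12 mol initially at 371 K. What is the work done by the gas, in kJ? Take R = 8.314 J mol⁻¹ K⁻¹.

For a reversible adiabat TV^(γ−1) is constant, so T₂ = T₁ (V₁/V₂)^(γ−1).
γ = 5/3 for a monatomic ideal gas, so γ−1 = 2/3.
T₂ = 371 × 3.24^(2/3) = 812.3 K.
Q = 0, so ΔU = W_on_gas = nCᵥΔT with Cᵥ = R/(γ−1) = 12.47 J/(mol·K).
ΔU = 3.12 × 12.47 × (812.3 − 371) = 17170 J.
Work done by the gas = −ΔU = -17170 J.

W ≈ -17.2 kJ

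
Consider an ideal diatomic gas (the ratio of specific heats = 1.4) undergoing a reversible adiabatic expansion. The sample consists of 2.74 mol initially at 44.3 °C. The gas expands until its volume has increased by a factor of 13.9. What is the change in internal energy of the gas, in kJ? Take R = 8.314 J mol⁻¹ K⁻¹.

Adiabatic: T₁V₁^(γ−1) = T₂V₂^(γ−1) ⇒ T₂ = T₁ (V₁/V₂)^(γ−1).
T₁ = 44.3 °C = 317.4 K.
T₂ = 317.4 × (1/13.9)^(0.4) = 110.8 K.
Q = 0, so ΔU = W_on_gas = nCᵥΔT with Cᵥ = R/(γ−1) = 20.79 J/(mol·K).
ΔU = 2.74 × 20.79 × (110.8 − 317.4) = -11770 J.

ΔU ≈ -11.8 kJ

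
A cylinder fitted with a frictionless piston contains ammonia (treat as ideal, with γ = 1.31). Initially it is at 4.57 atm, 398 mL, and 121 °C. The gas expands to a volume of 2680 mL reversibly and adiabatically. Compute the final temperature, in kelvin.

T₂ ≈ 218 K

For a reversible adiabat TV^(γ−1) is constant, so T₂ = T₁ (V₁/V₂)^(γ−1).
T₁ = 121 °C = 394.1 K.
T₂ = 394.1 × (398/2680)^(0.31) = 218.2 K.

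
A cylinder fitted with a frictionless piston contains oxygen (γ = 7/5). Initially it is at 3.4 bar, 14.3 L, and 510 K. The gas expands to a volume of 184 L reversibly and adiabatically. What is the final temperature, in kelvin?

T₂ ≈ 184 K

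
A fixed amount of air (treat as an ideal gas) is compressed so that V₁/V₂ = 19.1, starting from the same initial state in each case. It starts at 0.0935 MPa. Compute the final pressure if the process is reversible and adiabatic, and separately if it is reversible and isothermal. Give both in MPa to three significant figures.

adiabatic: 5.81 MPa; isothermal: 1.79 MPa

For a diatomic ideal gas γ = 7/5.
Isothermal: P₂ = P₁(V₁/V₂) = 0.0935×19.1 = 1.786 MPa.
Adiabatic: P₂ = P₁(V₁/V₂)^γ = 0.0935×19.1^(7/5) = 5.811 MPa.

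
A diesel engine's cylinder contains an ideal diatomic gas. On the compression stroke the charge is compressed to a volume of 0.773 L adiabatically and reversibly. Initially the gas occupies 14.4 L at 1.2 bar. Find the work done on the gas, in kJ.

W ≈ 9.60 kJ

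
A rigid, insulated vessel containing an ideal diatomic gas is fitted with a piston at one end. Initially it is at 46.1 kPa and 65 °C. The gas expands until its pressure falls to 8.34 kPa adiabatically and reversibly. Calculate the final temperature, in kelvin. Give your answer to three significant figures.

Along an adiabat T P^((1−γ)/γ) is constant, so T₂ = T₁ (P₂/P₁)^((γ−1)/γ).
For a diatomic ideal gas γ = 7/5, so (γ−1)/γ = 2/7.
T₁ = 65 °C = 338.1 K.
T₂ = 338.1 × (8.34/46.1)^(2/7) = 207.5 K.

T₂ ≈ 207 K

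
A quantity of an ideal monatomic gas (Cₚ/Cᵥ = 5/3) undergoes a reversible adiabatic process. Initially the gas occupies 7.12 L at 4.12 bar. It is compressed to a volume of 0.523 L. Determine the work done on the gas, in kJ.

P₂ = P₁(V₁/V₂)^γ = 4.12×(7.12/0.523)^(5/3) = 319.8 bar.
For a reversible adiabat, W_by_gas = (P₁V₁ − P₂V₂)/(γ−1).
W_by = (412000×0.00712 − 3.198×10^7×0.000523) / (2/3) = -20690 J.
W_on_gas = −W_by = 20690 J.

W ≈ 20.7 kJ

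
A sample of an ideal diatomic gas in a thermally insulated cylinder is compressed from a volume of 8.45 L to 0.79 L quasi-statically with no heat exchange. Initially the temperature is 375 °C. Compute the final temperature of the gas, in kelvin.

T₂ ≈ 1670 K

Adiabatic: T₁V₁^(γ−1) = T₂V₂^(γ−1) ⇒ T₂ = T₁ (V₁/V₂)^(γ−1).
For a diatomic ideal gas γ = 7/5, so γ−1 = 2/5.
T₁ = 375 °C = 648.1 K.
T₂ = 648.1 × (8.45/0.79)^(2/5) = 1673 K.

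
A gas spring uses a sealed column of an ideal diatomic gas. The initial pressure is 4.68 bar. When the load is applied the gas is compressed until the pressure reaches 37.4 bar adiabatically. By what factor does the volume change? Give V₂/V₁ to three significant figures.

V₂/V₁ ≈ 0.227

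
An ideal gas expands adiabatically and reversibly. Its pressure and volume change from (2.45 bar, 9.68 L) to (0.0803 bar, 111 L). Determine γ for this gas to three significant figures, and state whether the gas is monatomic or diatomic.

PV^γ = const ⇒ γ = ln(P₂/P₁) / ln(V₁/V₂).
γ = ln(0.0803/2.45) / ln(9.68/111) = 1.401.
γ ≈ 1.40 is close to 7/5, so the gas is diatomic.

γ ≈ 1.40; diatomic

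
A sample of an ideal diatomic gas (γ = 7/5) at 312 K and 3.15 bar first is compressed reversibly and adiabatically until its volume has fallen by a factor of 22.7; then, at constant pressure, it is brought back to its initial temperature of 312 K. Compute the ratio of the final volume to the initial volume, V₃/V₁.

Adiabatic step: V₂/V₁ = 0.04405; T₂ = T₁·22.7^(2/5) = 1088 K.
Isobaric step: V₃/V₂ = T₃/T₂ = 312/1088.
V₃/V₁ = (V₂/V₁)(V₃/V₂) = 0.04405 × (312/1088) = 0.01263.

V₃/V₁ ≈ 0.0126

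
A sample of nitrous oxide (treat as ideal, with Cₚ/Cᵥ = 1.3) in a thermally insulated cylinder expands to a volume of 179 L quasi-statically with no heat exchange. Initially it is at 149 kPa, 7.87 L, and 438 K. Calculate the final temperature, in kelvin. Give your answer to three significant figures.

T₂ ≈ 172 K

Adiabatic: T₁V₁^(γ−1) = T₂V₂^(γ−1) ⇒ T₂ = T₁ (V₁/V₂)^(γ−1).
T₂ = 438 × (7.87/179)^(0.3) = 171.6 K.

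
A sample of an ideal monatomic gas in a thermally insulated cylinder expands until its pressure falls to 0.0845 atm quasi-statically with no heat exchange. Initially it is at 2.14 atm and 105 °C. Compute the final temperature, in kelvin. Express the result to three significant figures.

T₂ ≈ 104 K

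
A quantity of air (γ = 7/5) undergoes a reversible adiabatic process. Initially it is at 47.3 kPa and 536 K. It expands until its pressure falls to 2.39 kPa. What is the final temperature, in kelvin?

T₂ ≈ 228 K

Along an adiabat T P^((1−γ)/γ) is constant, so T₂ = T₁ (P₂/P₁)^((γ−1)/γ).
T₂ = 536 × (2.39/47.3)^(2/7) = 228.4 K.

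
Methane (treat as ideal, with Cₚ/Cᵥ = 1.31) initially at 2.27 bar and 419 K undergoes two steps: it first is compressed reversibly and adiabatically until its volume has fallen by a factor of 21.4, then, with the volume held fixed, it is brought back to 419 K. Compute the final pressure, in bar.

Adiabatic step (PV^γ = const): P₂ = 2.27×21.4^(1.31) = 125.6 bar; T₂ = 419×21.4^(0.31) = 1083 K.
Isochoric: P₃ = P₂(T₃/T₂) = 125.6 × (419/1083) = 48.58 bar.

P₃ ≈ 48.6 bar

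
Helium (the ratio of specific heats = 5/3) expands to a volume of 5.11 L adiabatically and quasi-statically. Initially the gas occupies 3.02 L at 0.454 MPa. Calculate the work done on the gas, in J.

W ≈ -608 J

P₂ = P₁(V₁/V₂)^γ = 0.454×(3.02/5.11)^(5/3) = 0.189 MPa.
For a reversible adiabat, W_by_gas = (P₁V₁ − P₂V₂)/(γ−1).
W_by = (454000×0.00302 − 189000×0.00511) / (2/3) = 608.3 J.
W_on_gas = −W_by = -608.3 J.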